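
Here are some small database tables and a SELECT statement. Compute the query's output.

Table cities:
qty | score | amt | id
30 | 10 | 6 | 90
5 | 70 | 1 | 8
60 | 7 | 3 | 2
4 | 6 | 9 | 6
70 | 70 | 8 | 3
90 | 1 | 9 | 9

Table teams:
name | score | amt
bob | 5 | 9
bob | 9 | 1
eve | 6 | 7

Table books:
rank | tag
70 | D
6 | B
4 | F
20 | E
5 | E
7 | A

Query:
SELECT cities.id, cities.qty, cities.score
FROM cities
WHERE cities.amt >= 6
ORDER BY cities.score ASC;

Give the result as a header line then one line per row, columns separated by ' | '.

== RESULT ==
cities.id | cities.qty | cities.score
9 | 90 | 1
6 | 4 | 6
90 | 30 | 10
3 | 70 | 70

Derivation:
After WHERE (4 rows):
cities.qty | cities.score | cities.amt | cities.id
30 | 10 | 6 | 90
4 | 6 | 9 | 6
70 | 70 | 8 | 3
90 | 1 | 9 | 9
After SELECT (4 rows):
cities.id | cities.qty | cities.score
90 | 30 | 10
6 | 4 | 6
3 | 70 | 70
9 | 90 | 1
After ORDER BY (4 rows):
cities.id | cities.qty | cities.score
9 | 90 | 1
6 | 4 | 6
90 | 30 | 10
3 | 70 | 70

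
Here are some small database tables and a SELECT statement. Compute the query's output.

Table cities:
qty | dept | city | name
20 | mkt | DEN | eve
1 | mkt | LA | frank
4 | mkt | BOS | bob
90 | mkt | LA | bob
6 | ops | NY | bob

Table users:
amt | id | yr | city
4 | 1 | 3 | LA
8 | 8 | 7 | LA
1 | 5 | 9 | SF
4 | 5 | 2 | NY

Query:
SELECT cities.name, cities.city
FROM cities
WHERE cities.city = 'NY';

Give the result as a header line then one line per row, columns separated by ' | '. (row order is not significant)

== RESULT ==
cities.name | cities.city
bob | NY

Derivation:
After WHERE (1 rows):
cities.qty | cities.dept | cities.city | cities.name
6 | ops | NY | bob
After SELECT (1 rows):
cities.name | cities.city
bob | NY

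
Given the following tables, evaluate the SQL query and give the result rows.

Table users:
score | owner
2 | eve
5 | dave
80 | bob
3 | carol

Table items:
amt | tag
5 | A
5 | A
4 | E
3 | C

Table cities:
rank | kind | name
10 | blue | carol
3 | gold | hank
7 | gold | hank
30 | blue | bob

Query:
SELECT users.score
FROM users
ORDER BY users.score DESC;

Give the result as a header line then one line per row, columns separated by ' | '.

After SELECT (4 rows):
users.score
2
5
80
3
After ORDER BY (4 rows):
users.score
80
5
3
2

== RESULT ==
users.score
80
5
3
2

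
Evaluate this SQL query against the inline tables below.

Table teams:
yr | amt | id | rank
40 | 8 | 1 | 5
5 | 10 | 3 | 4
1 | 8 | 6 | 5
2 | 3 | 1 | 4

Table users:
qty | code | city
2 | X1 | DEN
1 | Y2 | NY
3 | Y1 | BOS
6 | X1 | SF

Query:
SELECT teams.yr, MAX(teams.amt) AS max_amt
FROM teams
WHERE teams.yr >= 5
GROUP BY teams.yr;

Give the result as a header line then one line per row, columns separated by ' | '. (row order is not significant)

After WHERE (2 rows):
teams.yr | teams.amt | teams.id | teams.rank
40 | 8 | 1 | 5
5 | 10 | 3 | 4
After GROUP BY (2 rows):
teams.yr | max_amt
40 | 8
5 | 10

== RESULT ==
teams.yr | max_amt
40 | 8
5 | 10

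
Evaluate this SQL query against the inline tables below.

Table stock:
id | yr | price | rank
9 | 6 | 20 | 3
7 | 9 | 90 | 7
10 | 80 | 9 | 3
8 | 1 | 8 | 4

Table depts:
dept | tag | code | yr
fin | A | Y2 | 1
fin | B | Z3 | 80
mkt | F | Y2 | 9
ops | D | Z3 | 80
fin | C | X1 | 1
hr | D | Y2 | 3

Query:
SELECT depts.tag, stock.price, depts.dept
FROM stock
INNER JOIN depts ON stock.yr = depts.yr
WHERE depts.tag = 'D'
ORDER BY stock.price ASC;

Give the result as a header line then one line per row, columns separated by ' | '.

After JOIN depts (5 rows):
stock.id | stock.yr | stock.price | stock.rank | depts.dept | depts.tag | depts.code | depts.yr
7 | 9 | 90 | 7 | mkt | F | Y2 | 9
10 | 80 | 9 | 3 | fin | B | Z3 | 80
10 | 80 | 9 | 3 | ops | D | Z3 | 80
8 | 1 | 8 | 4 | fin | A | Y2 | 1
8 | 1 | 8 | 4 | fin | C | X1 | 1
After WHERE (1 rows):
stock.id | stock.yr | stock.price | stock.rank | depts.dept | depts.tag | depts.code | depts.yr
10 | 80 | 9 | 3 | ops | D | Z3 | 80
After SELECT (1 rows):
depts.tag | stock.price | depts.dept
D | 9 | ops
After ORDER BY (1 rows):
depts.tag | stock.price | depts.dept
D | 9 | ops

== RESULT ==
depts.tag | stock.price | depts.dept
D | 9 | ops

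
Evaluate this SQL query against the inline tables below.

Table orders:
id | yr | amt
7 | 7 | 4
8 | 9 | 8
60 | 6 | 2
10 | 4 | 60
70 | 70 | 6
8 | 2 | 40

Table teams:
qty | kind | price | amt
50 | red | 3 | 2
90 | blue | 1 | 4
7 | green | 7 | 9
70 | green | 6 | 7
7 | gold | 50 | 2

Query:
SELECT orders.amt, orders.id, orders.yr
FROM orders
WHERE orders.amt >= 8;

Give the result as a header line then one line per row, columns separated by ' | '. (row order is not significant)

After WHERE (3 rows):
orders.id | orders.yr | orders.amt
8 | 9 | 8
10 | 4 | 60
8 | 2 | 40
After SELECT (3 rows):
orders.amt | orders.id | orders.yr
8 | 8 | 9
60 | 10 | 4
40 | 8 | 2

== RESULT ==
orders.amt | orders.id | orders.yr
8 | 8 | 9
60 | 10 | 4
40 | 8 | 2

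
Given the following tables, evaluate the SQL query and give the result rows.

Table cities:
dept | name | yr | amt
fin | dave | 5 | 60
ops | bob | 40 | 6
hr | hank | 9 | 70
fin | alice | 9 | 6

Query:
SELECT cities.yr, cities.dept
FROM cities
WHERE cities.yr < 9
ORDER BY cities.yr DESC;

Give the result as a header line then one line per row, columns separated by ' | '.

== RESULT ==
cities.yr | cities.dept
5 | fin

Derivation:
After WHERE (1 rows):
cities.dept | cities.name | cities.yr | cities.amt
fin | dave | 5 | 60
After SELECT (1 rows):
cities.yr | cities.dept
5 | fin
After ORDER BY (1 rows):
cities.yr | cities.dept
5 | fin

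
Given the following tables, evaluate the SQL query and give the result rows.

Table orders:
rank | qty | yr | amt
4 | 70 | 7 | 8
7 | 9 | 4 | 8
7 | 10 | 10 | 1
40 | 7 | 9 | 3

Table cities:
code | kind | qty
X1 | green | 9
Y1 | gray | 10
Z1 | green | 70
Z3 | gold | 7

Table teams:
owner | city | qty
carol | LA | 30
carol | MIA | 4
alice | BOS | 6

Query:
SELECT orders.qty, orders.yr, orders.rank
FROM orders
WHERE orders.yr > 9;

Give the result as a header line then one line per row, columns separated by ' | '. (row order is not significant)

== RESULT ==
orders.qty | orders.yr | orders.rank
10 | 10 | 7

Derivation:
After WHERE (1 rows):
orders.rank | orders.qty | orders.yr | orders.amt
7 | 10 | 10 | 1
After SELECT (1 rows):
orders.qty | orders.yr | orders.rank
10 | 10 | 7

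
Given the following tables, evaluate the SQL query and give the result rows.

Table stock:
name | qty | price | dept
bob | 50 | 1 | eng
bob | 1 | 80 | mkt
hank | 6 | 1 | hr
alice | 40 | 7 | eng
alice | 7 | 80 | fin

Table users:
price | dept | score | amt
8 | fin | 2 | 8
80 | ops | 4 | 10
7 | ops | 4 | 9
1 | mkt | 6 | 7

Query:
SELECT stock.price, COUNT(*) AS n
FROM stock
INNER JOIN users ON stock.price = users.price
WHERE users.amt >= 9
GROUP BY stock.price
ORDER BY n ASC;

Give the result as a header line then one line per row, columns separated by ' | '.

== RESULT ==
stock.price | n
7 | 1
80 | 2

Derivation:
After JOIN users (5 rows):
stock.name | stock.qty | stock.price | stock.dept | users.price | users.dept | users.score | users.amt
bob | 50 | 1 | eng | 1 | mkt | 6 | 7
bob | 1 | 80 | mkt | 80 | ops | 4 | 10
hank | 6 | 1 | hr | 1 | mkt | 6 | 7
alice | 40 | 7 | eng | 7 | ops | 4 | 9
alice | 7 | 80 | fin | 80 | ops | 4 | 10
After WHERE (3 rows):
stock.name | stock.qty | stock.price | stock.dept | users.price | users.dept | users.score | users.amt
bob | 1 | 80 | mkt | 80 | ops | 4 | 10
alice | 40 | 7 | eng | 7 | ops | 4 | 9
alice | 7 | 80 | fin | 80 | ops | 4 | 10
After GROUP BY (2 rows):
stock.price | n
80 | 2
7 | 1
After ORDER BY (2 rows):
stock.price | n
7 | 1
80 | 2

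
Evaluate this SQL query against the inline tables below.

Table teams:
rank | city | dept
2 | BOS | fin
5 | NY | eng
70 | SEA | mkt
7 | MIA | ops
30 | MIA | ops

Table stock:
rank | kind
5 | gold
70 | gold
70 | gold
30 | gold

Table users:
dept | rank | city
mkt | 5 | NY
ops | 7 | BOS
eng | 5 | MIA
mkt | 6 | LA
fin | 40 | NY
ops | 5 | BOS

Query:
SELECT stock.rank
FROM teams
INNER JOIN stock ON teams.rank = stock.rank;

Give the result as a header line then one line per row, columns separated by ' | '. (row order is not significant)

After JOIN stock (4 rows):
teams.rank | teams.city | teams.dept | stock.rank | stock.kind
5 | NY | eng | 5 | gold
70 | SEA | mkt | 70 | gold
70 | SEA | mkt | 70 | gold
30 | MIA | ops | 30 | gold
After SELECT (4 rows):
stock.rank
5
70
70
30

== RESULT ==
stock.rank
5
70
70
30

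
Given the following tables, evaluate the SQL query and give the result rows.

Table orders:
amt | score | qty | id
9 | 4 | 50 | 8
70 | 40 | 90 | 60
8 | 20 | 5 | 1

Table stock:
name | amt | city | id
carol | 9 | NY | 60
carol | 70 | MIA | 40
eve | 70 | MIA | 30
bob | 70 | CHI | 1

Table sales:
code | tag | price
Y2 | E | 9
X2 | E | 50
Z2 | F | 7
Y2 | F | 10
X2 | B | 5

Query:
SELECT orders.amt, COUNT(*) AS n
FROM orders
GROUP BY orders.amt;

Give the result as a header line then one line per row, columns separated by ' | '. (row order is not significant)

== RESULT ==
orders.amt | n
9 | 1
70 | 1
8 | 1

Derivation:
After GROUP BY (3 rows):
orders.amt | n
9 | 1
70 | 1
8 | 1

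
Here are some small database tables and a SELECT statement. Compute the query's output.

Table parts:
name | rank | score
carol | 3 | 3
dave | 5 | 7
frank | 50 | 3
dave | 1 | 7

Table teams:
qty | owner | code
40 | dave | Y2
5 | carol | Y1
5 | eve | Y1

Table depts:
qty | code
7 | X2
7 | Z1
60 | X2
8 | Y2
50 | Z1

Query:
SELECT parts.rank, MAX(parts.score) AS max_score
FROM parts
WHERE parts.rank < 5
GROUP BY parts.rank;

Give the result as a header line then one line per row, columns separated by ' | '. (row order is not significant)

== RESULT ==
parts.rank | max_score
3 | 3
1 | 7

Derivation:
After WHERE (2 rows):
parts.name | parts.rank | parts.score
carol | 3 | 3
dave | 1 | 7
After GROUP BY (2 rows):
parts.rank | max_score
3 | 3
1 | 7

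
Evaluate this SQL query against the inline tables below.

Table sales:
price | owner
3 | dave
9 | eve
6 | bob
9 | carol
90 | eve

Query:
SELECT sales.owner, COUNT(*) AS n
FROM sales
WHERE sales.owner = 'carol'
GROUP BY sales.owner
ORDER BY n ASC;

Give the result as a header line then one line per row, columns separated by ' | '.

After WHERE (1 rows):
sales.price | sales.owner
9 | carol
After GROUP BY (1 rows):
sales.owner | n
carol | 1
After ORDER BY (1 rows):
sales.owner | n
carol | 1

== RESULT ==
sales.owner | n
carol | 1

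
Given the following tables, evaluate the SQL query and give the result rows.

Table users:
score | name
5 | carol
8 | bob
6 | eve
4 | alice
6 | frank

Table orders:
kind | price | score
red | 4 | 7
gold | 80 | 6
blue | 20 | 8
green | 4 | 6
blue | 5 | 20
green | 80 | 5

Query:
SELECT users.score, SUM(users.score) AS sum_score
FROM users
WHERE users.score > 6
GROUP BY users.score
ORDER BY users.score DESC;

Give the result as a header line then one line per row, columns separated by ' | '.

After WHERE (1 rows):
users.score | users.name
8 | bob
After GROUP BY (1 rows):
users.score | sum_score
8 | 8
After ORDER BY (1 rows):
users.score | sum_score
8 | 8

== RESULT ==
users.score | sum_score
8 | 8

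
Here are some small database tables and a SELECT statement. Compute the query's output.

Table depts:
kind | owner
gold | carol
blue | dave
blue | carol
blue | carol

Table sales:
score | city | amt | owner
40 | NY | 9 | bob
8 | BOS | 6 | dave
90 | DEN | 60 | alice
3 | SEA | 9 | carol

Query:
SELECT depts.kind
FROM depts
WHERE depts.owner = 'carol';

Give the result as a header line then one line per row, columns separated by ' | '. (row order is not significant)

== RESULT ==
depts.kind
gold
blue
blue

Derivation:
After WHERE (3 rows):
depts.kind | depts.owner
gold | carol
blue | carol
blue | carol
After SELECT (3 rows):
depts.kind
gold
blue
blue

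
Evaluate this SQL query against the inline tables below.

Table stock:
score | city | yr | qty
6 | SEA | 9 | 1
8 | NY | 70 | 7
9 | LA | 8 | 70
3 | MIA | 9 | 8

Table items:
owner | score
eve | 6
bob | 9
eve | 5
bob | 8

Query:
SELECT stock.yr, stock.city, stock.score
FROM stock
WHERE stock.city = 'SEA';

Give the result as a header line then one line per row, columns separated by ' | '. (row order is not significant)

After WHERE (1 rows):
stock.score | stock.city | stock.yr | stock.qty
6 | SEA | 9 | 1
After SELECT (1 rows):
stock.yr | stock.city | stock.score
9 | SEA | 6

== RESULT ==
stock.yr | stock.city | stock.score
9 | SEA | 6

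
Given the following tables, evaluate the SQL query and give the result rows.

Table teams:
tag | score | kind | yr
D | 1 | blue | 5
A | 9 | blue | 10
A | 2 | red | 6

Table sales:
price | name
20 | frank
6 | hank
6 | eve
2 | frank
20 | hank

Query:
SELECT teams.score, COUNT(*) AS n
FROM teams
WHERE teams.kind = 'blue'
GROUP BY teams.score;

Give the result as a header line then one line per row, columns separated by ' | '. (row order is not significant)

After WHERE (2 rows):
teams.tag | teams.score | teams.kind | teams.yr
D | 1 | blue | 5
A | 9 | blue | 10
After GROUP BY (2 rows):
teams.score | n
1 | 1
9 | 1

== RESULT ==
teams.score | n
1 | 1
9 | 1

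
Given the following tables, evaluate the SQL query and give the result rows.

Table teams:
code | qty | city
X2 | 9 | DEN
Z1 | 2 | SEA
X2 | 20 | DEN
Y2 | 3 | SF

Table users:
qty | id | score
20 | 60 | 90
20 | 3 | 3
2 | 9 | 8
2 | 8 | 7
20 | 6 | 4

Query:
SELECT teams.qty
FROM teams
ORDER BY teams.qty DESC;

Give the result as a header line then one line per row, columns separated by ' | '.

== RESULT ==
teams.qty
20
9
3
2

Derivation:
After SELECT (4 rows):
teams.qty
9
2
20
3
After ORDER BY (4 rows):
teams.qty
20
9
3
2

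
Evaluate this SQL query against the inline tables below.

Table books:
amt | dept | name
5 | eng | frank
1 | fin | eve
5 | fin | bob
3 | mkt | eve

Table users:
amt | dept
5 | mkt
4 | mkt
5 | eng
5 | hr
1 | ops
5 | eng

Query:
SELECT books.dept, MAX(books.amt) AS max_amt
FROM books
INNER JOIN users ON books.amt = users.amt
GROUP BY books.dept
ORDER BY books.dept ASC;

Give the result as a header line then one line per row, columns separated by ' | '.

After JOIN users (9 rows):
books.amt | books.dept | books.name | users.amt | users.dept
5 | eng | frank | 5 | mkt
5 | eng | frank | 5 | eng
5 | eng | frank | 5 | hr
5 | eng | frank | 5 | eng
1 | fin | eve | 1 | ops
5 | fin | bob | 5 | mkt
5 | fin | bob | 5 | eng
5 | fin | bob | 5 | hr
5 | fin | bob | 5 | eng
After GROUP BY (2 rows):
books.dept | max_amt
eng | 5
fin | 5
After ORDER BY (2 rows):
books.dept | max_amt
eng | 5
fin | 5

== RESULT ==
books.dept | max_amt
eng | 5
fin | 5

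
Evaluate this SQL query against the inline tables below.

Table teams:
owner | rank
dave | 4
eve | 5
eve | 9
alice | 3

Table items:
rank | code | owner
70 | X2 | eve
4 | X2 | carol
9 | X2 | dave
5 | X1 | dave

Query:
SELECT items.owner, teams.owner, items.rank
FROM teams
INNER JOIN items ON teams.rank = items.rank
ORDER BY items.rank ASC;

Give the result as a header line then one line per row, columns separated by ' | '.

== RESULT ==
items.owner | teams.owner | items.rank
carol | dave | 4
dave | eve | 5
dave | eve | 9

Derivation:
After JOIN items (3 rows):
teams.owner | teams.rank | items.rank | items.code | items.owner
dave | 4 | 4 | X2 | carol
eve | 5 | 5 | X1 | dave
eve | 9 | 9 | X2 | dave
After SELECT (3 rows):
items.owner | teams.owner | items.rank
carol | dave | 4
dave | eve | 5
dave | eve | 9
After ORDER BY (3 rows):
items.owner | teams.owner | items.rank
carol | dave | 4
dave | eve | 5
dave | eve | 9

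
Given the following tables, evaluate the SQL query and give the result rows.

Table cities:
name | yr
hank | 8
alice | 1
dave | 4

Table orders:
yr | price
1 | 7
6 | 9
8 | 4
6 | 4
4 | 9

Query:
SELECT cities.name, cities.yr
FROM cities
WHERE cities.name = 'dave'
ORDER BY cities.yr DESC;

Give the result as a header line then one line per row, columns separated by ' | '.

== RESULT ==
cities.name | cities.yr
dave | 4

Derivation:
After WHERE (1 rows):
cities.name | cities.yr
dave | 4
After SELECT (1 rows):
cities.name | cities.yr
dave | 4
After ORDER BY (1 rows):
cities.name | cities.yr
dave | 4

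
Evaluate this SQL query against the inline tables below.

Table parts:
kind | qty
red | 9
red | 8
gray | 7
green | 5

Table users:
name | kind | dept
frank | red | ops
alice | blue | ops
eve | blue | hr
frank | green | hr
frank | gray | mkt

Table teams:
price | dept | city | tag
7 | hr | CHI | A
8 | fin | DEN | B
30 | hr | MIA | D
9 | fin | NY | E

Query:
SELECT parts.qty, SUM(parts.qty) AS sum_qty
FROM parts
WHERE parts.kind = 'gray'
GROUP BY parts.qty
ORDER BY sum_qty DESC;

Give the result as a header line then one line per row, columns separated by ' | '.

After WHERE (1 rows):
parts.kind | parts.qty
gray | 7
After GROUP BY (1 rows):
parts.qty | sum_qty
7 | 7
After ORDER BY (1 rows):
parts.qty | sum_qty
7 | 7

== RESULT ==
parts.qty | sum_qty
7 | 7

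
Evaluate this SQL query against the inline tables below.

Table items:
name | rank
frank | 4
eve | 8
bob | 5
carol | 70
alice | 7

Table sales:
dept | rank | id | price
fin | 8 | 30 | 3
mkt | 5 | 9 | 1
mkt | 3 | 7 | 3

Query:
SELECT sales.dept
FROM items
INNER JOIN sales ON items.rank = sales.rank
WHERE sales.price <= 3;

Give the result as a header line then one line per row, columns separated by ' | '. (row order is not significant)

== RESULT ==
sales.dept
fin
mkt

Derivation:
After JOIN sales (2 rows):
items.name | items.rank | sales.dept | sales.rank | sales.id | sales.price
eve | 8 | fin | 8 | 30 | 3
bob | 5 | mkt | 5 | 9 | 1
After WHERE (2 rows):
items.name | items.rank | sales.dept | sales.rank | sales.id | sales.price
eve | 8 | fin | 8 | 30 | 3
bob | 5 | mkt | 5 | 9 | 1
After SELECT (2 rows):
sales.dept
fin
mkt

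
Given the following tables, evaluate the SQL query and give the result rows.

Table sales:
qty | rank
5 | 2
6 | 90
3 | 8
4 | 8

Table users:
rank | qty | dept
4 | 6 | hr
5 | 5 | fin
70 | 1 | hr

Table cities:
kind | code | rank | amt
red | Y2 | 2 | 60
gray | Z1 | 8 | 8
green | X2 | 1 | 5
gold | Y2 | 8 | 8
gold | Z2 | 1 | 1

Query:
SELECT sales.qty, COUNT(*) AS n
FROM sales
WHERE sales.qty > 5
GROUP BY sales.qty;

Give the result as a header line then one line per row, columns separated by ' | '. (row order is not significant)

== RESULT ==
sales.qty | n
6 | 1

Derivation:
After WHERE (1 rows):
sales.qty | sales.rank
6 | 90
After GROUP BY (1 rows):
sales.qty | n
6 | 1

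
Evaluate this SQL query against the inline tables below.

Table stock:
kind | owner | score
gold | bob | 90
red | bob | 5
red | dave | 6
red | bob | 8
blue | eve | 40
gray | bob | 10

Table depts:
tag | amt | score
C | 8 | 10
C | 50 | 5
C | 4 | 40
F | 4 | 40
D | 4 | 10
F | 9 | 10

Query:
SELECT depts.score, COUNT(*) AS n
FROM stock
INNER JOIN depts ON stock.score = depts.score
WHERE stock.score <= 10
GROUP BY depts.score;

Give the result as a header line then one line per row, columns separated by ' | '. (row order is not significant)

After JOIN depts (6 rows):
stock.kind | stock.owner | stock.score | depts.tag | depts.amt | depts.score
red | bob | 5 | C | 50 | 5
blue | eve | 40 | C | 4 | 40
blue | eve | 40 | F | 4 | 40
gray | bob | 10 | C | 8 | 10
gray | bob | 10 | D | 4 | 10
gray | bob | 10 | F | 9 | 10
After WHERE (4 rows):
stock.kind | stock.owner | stock.score | depts.tag | depts.amt | depts.score
red | bob | 5 | C | 50 | 5
gray | bob | 10 | C | 8 | 10
gray | bob | 10 | D | 4 | 10
gray | bob | 10 | F | 9 | 10
After GROUP BY (2 rows):
depts.score | n
5 | 1
10 | 3

== RESULT ==
depts.score | n
5 | 1
10 | 3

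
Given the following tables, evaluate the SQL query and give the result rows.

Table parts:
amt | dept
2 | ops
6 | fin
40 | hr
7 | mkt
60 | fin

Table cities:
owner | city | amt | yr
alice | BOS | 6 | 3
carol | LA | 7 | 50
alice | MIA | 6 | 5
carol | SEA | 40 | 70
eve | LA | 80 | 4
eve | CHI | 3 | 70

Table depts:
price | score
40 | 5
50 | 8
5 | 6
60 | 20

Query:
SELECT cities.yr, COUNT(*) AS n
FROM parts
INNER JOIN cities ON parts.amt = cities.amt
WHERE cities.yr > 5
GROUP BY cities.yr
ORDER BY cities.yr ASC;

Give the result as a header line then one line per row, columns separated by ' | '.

After JOIN cities (4 rows):
parts.amt | parts.dept | cities.owner | cities.city | cities.amt | cities.yr
6 | fin | alice | BOS | 6 | 3
6 | fin | alice | MIA | 6 | 5
40 | hr | carol | SEA | 40 | 70
7 | mkt | carol | LA | 7 | 50
After WHERE (2 rows):
parts.amt | parts.dept | cities.owner | cities.city | cities.amt | cities.yr
40 | hr | carol | SEA | 40 | 70
7 | mkt | carol | LA | 7 | 50
After GROUP BY (2 rows):
cities.yr | n
70 | 1
50 | 1
After ORDER BY (2 rows):
cities.yr | n
50 | 1
70 | 1

== RESULT ==
cities.yr | n
50 | 1
70 | 1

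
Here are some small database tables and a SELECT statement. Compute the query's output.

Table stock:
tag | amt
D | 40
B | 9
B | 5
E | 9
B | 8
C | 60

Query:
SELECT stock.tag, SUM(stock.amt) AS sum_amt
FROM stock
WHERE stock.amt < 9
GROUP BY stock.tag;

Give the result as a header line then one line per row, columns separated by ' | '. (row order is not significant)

After WHERE (2 rows):
stock.tag | stock.amt
B | 5
B | 8
After GROUP BY (1 rows):
stock.tag | sum_amt
B | 13

== RESULT ==
stock.tag | sum_amt
B | 13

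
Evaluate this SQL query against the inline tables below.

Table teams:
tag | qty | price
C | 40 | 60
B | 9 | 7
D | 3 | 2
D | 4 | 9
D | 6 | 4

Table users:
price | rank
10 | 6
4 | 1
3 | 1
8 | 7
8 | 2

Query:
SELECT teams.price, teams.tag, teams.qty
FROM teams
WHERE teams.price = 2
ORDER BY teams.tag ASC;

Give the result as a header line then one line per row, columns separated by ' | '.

== RESULT ==
teams.price | teams.tag | teams.qty
2 | D | 3

Derivation:
After WHERE (1 rows):
teams.tag | teams.qty | teams.price
D | 3 | 2
After SELECT (1 rows):
teams.price | teams.tag | teams.qty
2 | D | 3
After ORDER BY (1 rows):
teams.price | teams.tag | teams.qty
2 | D | 3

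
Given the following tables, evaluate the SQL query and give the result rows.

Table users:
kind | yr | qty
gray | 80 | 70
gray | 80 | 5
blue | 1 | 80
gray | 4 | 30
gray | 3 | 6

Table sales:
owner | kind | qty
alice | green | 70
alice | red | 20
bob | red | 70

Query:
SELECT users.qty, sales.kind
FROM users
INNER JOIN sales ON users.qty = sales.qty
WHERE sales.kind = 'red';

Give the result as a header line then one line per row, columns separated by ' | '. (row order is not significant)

After JOIN sales (2 rows):
users.kind | users.yr | users.qty | sales.owner | sales.kind | sales.qty
gray | 80 | 70 | alice | green | 70
gray | 80 | 70 | bob | red | 70
After WHERE (1 rows):
users.kind | users.yr | users.qty | sales.owner | sales.kind | sales.qty
gray | 80 | 70 | bob | red | 70
After SELECT (1 rows):
users.qty | sales.kind
70 | red

== RESULT ==
users.qty | sales.kind
70 | red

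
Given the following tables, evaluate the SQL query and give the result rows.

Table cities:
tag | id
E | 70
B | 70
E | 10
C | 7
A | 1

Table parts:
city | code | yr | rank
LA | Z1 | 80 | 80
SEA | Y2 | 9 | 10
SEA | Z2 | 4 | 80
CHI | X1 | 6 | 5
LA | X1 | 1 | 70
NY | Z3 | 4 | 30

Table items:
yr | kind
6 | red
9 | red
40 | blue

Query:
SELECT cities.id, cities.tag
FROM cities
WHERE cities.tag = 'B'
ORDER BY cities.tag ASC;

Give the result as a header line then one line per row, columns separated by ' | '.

After WHERE (1 rows):
cities.tag | cities.id
B | 70
After SELECT (1 rows):
cities.id | cities.tag
70 | B
After ORDER BY (1 rows):
cities.id | cities.tag
70 | B

== RESULT ==
cities.id | cities.tag
70 | B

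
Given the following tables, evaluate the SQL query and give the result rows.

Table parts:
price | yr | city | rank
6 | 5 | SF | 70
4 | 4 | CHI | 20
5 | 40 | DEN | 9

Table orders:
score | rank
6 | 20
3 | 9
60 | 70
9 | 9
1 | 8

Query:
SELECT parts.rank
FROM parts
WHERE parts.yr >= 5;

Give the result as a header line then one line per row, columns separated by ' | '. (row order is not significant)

== RESULT ==
parts.rank
70
9

Derivation:
After WHERE (2 rows):
parts.price | parts.yr | parts.city | parts.rank
6 | 5 | SF | 70
5 | 40 | DEN | 9
After SELECT (2 rows):
parts.rank
70
9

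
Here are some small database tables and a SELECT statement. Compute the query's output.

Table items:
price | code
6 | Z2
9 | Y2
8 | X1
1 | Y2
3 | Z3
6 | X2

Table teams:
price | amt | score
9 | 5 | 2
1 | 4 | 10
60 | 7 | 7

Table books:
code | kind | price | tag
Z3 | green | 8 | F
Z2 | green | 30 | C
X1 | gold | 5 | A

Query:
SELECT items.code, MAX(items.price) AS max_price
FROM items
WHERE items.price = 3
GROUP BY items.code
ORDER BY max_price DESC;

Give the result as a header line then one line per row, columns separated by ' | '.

After WHERE (1 rows):
items.price | items.code
3 | Z3
After GROUP BY (1 rows):
items.code | max_price
Z3 | 3
After ORDER BY (1 rows):
items.code | max_price
Z3 | 3

== RESULT ==
items.code | max_price
Z3 | 3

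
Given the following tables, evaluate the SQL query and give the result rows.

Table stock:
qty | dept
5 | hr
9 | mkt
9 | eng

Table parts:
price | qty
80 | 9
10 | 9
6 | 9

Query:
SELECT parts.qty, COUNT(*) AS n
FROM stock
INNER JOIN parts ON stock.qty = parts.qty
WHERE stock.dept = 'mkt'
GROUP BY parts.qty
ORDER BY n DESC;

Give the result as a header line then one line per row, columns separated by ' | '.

After JOIN parts (6 rows):
stock.qty | stock.dept | parts.price | parts.qty
9 | mkt | 80 | 9
9 | mkt | 10 | 9
9 | mkt | 6 | 9
9 | eng | 80 | 9
9 | eng | 10 | 9
9 | eng | 6 | 9
After WHERE (3 rows):
stock.qty | stock.dept | parts.price | parts.qty
9 | mkt | 80 | 9
9 | mkt | 10 | 9
9 | mkt | 6 | 9
After GROUP BY (1 rows):
parts.qty | n
9 | 3
After ORDER BY (1 rows):
parts.qty | n
9 | 3

== RESULT ==
parts.qty | n
9 | 3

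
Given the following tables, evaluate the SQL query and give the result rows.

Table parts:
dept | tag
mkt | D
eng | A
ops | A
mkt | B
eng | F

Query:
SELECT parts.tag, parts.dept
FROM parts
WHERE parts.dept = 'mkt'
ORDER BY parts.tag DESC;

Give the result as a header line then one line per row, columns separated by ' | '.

== RESULT ==
parts.tag | parts.dept
D | mkt
B | mkt

Derivation:
After WHERE (2 rows):
parts.dept | parts.tag
mkt | D
mkt | B
After SELECT (2 rows):
parts.tag | parts.dept
D | mkt
B | mkt
After ORDER BY (2 rows):
parts.tag | parts.dept
D | mkt
B | mkt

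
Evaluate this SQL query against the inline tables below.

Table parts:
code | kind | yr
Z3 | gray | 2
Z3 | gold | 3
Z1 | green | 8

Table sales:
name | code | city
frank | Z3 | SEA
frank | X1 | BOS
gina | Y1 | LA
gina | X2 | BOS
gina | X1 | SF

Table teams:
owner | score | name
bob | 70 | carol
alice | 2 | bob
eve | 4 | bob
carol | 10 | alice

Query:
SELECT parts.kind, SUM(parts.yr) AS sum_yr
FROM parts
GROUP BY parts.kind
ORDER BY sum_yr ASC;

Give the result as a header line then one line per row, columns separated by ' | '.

After GROUP BY (3 rows):
parts.kind | sum_yr
gray | 2
gold | 3
green | 8
After ORDER BY (3 rows):
parts.kind | sum_yr
gray | 2
gold | 3
green | 8

== RESULT ==
parts.kind | sum_yr
gray | 2
gold | 3
green | 8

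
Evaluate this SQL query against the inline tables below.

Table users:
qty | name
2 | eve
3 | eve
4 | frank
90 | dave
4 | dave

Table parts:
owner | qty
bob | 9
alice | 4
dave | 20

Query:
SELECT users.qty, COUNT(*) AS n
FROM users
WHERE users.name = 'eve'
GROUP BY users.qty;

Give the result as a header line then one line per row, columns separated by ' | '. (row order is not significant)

After WHERE (2 rows):
users.qty | users.name
2 | eve
3 | eve
After GROUP BY (2 rows):
users.qty | n
2 | 1
3 | 1

== RESULT ==
users.qty | n
2 | 1
3 | 1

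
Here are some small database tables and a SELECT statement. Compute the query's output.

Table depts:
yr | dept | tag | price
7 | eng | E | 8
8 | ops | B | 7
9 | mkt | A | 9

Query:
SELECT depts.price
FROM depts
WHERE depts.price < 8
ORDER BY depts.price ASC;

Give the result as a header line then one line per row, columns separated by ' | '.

== RESULT ==
depts.price
7

Derivation:
After WHERE (1 rows):
depts.yr | depts.dept | depts.tag | depts.price
8 | ops | B | 7
After SELECT (1 rows):
depts.price
7
After ORDER BY (1 rows):
depts.price
7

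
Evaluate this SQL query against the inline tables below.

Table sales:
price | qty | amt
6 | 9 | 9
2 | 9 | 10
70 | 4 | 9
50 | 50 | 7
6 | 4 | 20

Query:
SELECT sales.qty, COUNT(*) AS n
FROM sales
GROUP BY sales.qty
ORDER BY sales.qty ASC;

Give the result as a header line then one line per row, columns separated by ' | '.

== RESULT ==
sales.qty | n
4 | 2
9 | 2
50 | 1

Derivation:
After GROUP BY (3 rows):
sales.qty | n
9 | 2
4 | 2
50 | 1
After ORDER BY (3 rows):
sales.qty | n
4 | 2
9 | 2
50 | 1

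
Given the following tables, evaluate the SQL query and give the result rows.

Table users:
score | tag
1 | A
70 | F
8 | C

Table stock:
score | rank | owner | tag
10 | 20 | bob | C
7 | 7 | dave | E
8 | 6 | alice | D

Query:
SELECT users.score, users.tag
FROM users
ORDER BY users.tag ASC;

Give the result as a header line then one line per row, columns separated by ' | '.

After SELECT (3 rows):
users.score | users.tag
1 | A
70 | F
8 | C
After ORDER BY (3 rows):
users.score | users.tag
1 | A
8 | C
70 | F

== RESULT ==
users.score | users.tag
1 | A
8 | C
70 | F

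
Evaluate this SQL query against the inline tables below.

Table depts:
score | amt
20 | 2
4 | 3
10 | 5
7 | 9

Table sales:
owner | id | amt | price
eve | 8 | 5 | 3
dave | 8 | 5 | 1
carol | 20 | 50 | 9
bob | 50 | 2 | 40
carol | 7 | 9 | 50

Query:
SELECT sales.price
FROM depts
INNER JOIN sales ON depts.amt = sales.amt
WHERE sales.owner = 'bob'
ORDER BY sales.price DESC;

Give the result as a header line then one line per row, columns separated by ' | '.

After JOIN sales (4 rows):
depts.score | depts.amt | sales.owner | sales.id | sales.amt | sales.price
20 | 2 | bob | 50 | 2 | 40
10 | 5 | eve | 8 | 5 | 3
10 | 5 | dave | 8 | 5 | 1
7 | 9 | carol | 7 | 9 | 50
After WHERE (1 rows):
depts.score | depts.amt | sales.owner | sales.id | sales.amt | sales.price
20 | 2 | bob | 50 | 2 | 40
After SELECT (1 rows):
sales.price
40
After ORDER BY (1 rows):
sales.price
40

== RESULT ==
sales.price
40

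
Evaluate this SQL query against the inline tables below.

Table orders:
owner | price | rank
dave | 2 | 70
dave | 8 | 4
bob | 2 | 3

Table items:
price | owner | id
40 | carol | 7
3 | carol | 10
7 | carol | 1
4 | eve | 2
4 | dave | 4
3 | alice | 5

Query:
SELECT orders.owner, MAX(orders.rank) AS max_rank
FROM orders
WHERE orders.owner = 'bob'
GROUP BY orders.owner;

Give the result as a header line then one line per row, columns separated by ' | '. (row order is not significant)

== RESULT ==
orders.owner | max_rank
bob | 3

Derivation:
After WHERE (1 rows):
orders.owner | orders.price | orders.rank
bob | 2 | 3
After GROUP BY (1 rows):
orders.owner | max_rank
bob | 3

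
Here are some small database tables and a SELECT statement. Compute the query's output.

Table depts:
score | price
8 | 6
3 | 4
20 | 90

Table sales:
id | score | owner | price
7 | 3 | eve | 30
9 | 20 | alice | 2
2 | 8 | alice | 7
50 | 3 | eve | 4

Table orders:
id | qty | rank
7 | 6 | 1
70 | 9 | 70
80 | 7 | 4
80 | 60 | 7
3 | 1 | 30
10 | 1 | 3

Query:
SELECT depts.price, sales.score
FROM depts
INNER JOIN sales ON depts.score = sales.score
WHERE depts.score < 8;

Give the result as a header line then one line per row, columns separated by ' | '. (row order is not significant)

After JOIN sales (4 rows):
depts.score | depts.price | sales.id | sales.score | sales.owner | sales.price
8 | 6 | 2 | 8 | alice | 7
3 | 4 | 7 | 3 | eve | 30
3 | 4 | 50 | 3 | eve | 4
20 | 90 | 9 | 20 | alice | 2
After WHERE (2 rows):
depts.score | depts.price | sales.id | sales.score | sales.owner | sales.price
3 | 4 | 7 | 3 | eve | 30
3 | 4 | 50 | 3 | eve | 4
After SELECT (2 rows):
depts.price | sales.score
4 | 3
4 | 3

== RESULT ==
depts.price | sales.score
4 | 3
4 | 3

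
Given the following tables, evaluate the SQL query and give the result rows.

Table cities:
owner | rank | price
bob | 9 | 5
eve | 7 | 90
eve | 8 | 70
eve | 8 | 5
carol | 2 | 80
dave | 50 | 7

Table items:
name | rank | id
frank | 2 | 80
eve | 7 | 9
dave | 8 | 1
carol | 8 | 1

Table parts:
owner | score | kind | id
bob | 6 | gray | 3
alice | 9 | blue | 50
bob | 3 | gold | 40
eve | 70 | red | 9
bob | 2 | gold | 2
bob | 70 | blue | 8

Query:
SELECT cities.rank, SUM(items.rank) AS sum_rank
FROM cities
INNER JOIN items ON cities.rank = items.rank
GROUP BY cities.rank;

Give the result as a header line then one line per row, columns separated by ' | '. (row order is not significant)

== RESULT ==
cities.rank | sum_rank
7 | 7
8 | 32
2 | 2

Derivation:
After JOIN items (6 rows):
cities.owner | cities.rank | cities.price | items.name | items.rank | items.id
eve | 7 | 90 | eve | 7 | 9
eve | 8 | 70 | dave | 8 | 1
eve | 8 | 70 | carol | 8 | 1
eve | 8 | 5 | dave | 8 | 1
eve | 8 | 5 | carol | 8 | 1
carol | 2 | 80 | frank | 2 | 80
After GROUP BY (3 rows):
cities.rank | sum_rank
7 | 7
8 | 32
2 | 2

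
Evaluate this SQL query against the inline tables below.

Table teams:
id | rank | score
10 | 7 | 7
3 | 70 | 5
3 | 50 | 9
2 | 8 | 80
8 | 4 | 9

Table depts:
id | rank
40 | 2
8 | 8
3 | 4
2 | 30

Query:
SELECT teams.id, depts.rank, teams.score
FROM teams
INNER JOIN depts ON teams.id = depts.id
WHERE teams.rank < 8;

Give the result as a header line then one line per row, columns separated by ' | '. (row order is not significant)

After JOIN depts (4 rows):
teams.id | teams.rank | teams.score | depts.id | depts.rank
3 | 70 | 5 | 3 | 4
3 | 50 | 9 | 3 | 4
2 | 8 | 80 | 2 | 30
8 | 4 | 9 | 8 | 8
After WHERE (1 rows):
teams.id | teams.rank | teams.score | depts.id | depts.rank
8 | 4 | 9 | 8 | 8
After SELECT (1 rows):
teams.id | depts.rank | teams.score
8 | 8 | 9

== RESULT ==
teams.id | depts.rank | teams.score
8 | 8 | 9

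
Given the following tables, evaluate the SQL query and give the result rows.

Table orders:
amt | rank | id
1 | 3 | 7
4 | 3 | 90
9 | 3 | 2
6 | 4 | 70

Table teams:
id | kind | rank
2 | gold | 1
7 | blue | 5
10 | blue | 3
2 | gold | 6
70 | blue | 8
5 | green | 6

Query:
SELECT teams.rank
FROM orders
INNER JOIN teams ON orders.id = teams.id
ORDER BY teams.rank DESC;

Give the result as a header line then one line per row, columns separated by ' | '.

== RESULT ==
teams.rank
8
6
5
1

Derivation:
After JOIN teams (4 rows):
orders.amt | orders.rank | orders.id | teams.id | teams.kind | teams.rank
1 | 3 | 7 | 7 | blue | 5
9 | 3 | 2 | 2 | gold | 1
9 | 3 | 2 | 2 | gold | 6
6 | 4 | 70 | 70 | blue | 8
After SELECT (4 rows):
teams.rank
5
1
6
8
After ORDER BY (4 rows):
teams.rank
8
6
5
1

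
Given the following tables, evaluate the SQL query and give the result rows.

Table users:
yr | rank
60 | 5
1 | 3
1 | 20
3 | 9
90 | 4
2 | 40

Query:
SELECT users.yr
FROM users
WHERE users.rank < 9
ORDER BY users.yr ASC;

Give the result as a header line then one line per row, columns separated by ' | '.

== RESULT ==
users.yr
1
60
90

Derivation:
After WHERE (3 rows):
users.yr | users.rank
60 | 5
1 | 3
90 | 4
After SELECT (3 rows):
users.yr
60
1
90
After ORDER BY (3 rows):
users.yr
1
60
90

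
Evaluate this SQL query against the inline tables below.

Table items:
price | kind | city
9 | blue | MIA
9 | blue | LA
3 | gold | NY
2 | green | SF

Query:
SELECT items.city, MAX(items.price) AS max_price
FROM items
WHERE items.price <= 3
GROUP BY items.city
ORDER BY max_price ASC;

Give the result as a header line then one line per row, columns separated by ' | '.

After WHERE (2 rows):
items.price | items.kind | items.city
3 | gold | NY
2 | green | SF
After GROUP BY (2 rows):
items.city | max_price
NY | 3
SF | 2
After ORDER BY (2 rows):
items.city | max_price
SF | 2
NY | 3

== RESULT ==
items.city | max_price
SF | 2
NY | 3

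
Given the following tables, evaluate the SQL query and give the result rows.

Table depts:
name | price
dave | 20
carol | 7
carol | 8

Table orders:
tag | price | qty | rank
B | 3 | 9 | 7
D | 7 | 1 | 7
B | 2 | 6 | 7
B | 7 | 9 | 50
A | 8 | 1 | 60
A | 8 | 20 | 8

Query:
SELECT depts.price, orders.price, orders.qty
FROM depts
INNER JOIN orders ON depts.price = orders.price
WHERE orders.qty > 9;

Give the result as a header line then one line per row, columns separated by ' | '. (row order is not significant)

== RESULT ==
depts.price | orders.price | orders.qty
8 | 8 | 20

Derivation:
After JOIN orders (4 rows):
depts.name | depts.price | orders.tag | orders.price | orders.qty | orders.rank
carol | 7 | D | 7 | 1 | 7
carol | 7 | B | 7 | 9 | 50
carol | 8 | A | 8 | 1 | 60
carol | 8 | A | 8 | 20 | 8
After WHERE (1 rows):
depts.name | depts.price | orders.tag | orders.price | orders.qty | orders.rank
carol | 8 | A | 8 | 20 | 8
After SELECT (1 rows):
depts.price | orders.price | orders.qty
8 | 8 | 20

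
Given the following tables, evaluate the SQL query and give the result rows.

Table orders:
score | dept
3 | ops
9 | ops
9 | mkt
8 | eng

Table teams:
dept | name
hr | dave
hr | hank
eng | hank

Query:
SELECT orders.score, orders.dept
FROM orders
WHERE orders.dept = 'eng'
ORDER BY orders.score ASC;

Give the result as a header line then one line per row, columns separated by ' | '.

== RESULT ==
orders.score | orders.dept
8 | eng

Derivation:
After WHERE (1 rows):
orders.score | orders.dept
8 | eng
After SELECT (1 rows):
orders.score | orders.dept
8 | eng
After ORDER BY (1 rows):
orders.score | orders.dept
8 | eng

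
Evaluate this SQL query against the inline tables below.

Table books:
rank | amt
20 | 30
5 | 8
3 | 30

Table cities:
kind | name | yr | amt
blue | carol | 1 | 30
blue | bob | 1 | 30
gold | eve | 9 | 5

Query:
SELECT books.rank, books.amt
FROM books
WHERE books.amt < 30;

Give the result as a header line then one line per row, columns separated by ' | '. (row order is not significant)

After WHERE (1 rows):
books.rank | books.amt
5 | 8
After SELECT (1 rows):
books.rank | books.amt
5 | 8

== RESULT ==
books.rank | books.amt
5 | 8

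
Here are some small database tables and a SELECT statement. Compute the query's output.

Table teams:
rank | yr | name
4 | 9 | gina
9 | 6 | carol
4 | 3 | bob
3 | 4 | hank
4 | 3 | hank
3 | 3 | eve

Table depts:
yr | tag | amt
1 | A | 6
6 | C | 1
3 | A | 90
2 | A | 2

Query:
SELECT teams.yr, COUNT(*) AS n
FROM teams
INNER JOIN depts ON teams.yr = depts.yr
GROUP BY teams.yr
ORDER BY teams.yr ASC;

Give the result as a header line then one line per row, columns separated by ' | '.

After JOIN depts (4 rows):
teams.rank | teams.yr | teams.name | depts.yr | depts.tag | depts.amt
9 | 6 | carol | 6 | C | 1
4 | 3 | bob | 3 | A | 90
4 | 3 | hank | 3 | A | 90
3 | 3 | eve | 3 | A | 90
After GROUP BY (2 rows):
teams.yr | n
6 | 1
3 | 3
After ORDER BY (2 rows):
teams.yr | n
3 | 3
6 | 1

== RESULT ==
teams.yr | n
3 | 3
6 | 1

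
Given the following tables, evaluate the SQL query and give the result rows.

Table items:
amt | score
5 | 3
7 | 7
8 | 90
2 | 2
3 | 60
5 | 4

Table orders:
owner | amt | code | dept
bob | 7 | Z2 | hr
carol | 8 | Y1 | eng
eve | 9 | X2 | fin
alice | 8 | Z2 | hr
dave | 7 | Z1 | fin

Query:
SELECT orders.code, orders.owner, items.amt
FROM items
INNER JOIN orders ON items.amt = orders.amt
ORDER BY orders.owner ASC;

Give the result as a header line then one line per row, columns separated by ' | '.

After JOIN orders (4 rows):
items.amt | items.score | orders.owner | orders.amt | orders.code | orders.dept
7 | 7 | bob | 7 | Z2 | hr
7 | 7 | dave | 7 | Z1 | fin
8 | 90 | carol | 8 | Y1 | eng
8 | 90 | alice | 8 | Z2 | hr
After SELECT (4 rows):
orders.code | orders.owner | items.amt
Z2 | bob | 7
Z1 | dave | 7
Y1 | carol | 8
Z2 | alice | 8
After ORDER BY (4 rows):
orders.code | orders.owner | items.amt
Z2 | alice | 8
Z2 | bob | 7
Y1 | carol | 8
Z1 | dave | 7

== RESULT ==
orders.code | orders.owner | items.amt
Z2 | alice | 8
Z2 | bob | 7
Y1 | carol | 8
Z1 | dave | 7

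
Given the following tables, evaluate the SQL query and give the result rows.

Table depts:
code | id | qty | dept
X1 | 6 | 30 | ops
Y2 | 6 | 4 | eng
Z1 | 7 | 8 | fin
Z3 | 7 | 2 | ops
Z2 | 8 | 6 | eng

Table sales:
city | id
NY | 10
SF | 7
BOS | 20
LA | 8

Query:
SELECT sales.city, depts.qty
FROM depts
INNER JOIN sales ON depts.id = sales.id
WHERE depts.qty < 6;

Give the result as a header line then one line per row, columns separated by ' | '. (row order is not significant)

== RESULT ==
sales.city | depts.qty
SF | 2

Derivation:
After JOIN sales (3 rows):
depts.code | depts.id | depts.qty | depts.dept | sales.city | sales.id
Z1 | 7 | 8 | fin | SF | 7
Z3 | 7 | 2 | ops | SF | 7
Z2 | 8 | 6 | eng | LA | 8
After WHERE (1 rows):
depts.code | depts.id | depts.qty | depts.dept | sales.city | sales.id
Z3 | 7 | 2 | ops | SF | 7
After SELECT (1 rows):
sales.city | depts.qty
SF | 2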